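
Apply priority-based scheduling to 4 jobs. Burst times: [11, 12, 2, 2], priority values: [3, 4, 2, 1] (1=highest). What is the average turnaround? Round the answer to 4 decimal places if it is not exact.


Sort by priority (ascending = highest first):
Order: [(1, 2), (2, 2), (3, 11), (4, 12)]
Completion times:
  Priority 1, burst=2, C=2
  Priority 2, burst=2, C=4
  Priority 3, burst=11, C=15
  Priority 4, burst=12, C=27
Average turnaround = 48/4 = 12.0

12.0


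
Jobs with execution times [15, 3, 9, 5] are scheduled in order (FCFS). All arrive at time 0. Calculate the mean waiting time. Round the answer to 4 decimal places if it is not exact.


FCFS order (as given): [15, 3, 9, 5]
Waiting times:
  Job 1: wait = 0
  Job 2: wait = 15
  Job 3: wait = 18
  Job 4: wait = 27
Sum of waiting times = 60
Average waiting time = 60/4 = 15.0

15.0


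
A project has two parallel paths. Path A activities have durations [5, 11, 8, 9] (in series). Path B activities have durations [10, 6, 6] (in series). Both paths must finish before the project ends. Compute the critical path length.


Path A total = 5 + 11 + 8 + 9 = 33
Path B total = 10 + 6 + 6 = 22
Critical path = longest path = max(33, 22) = 33

33


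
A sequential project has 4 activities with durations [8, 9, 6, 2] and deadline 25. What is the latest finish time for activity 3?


LF(activity 3) = deadline - sum of successor durations
Successors: activities 4 through 4 with durations [2]
Sum of successor durations = 2
LF = 25 - 2 = 23

23


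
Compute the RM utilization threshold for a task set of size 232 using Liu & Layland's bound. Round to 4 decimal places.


Compute 2^(1/232) = 1.0029921710
Subtract 1: 1.0029921710 - 1 = 0.0029921710
Multiply by n: 232 * 0.0029921710 = 0.6941836720
Round to 4 dp: 0.6942

0.6942


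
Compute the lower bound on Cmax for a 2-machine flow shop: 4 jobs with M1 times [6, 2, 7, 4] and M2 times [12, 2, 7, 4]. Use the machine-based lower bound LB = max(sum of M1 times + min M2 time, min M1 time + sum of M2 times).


LB1 = sum(M1 times) + min(M2 times) = 19 + 2 = 21
LB2 = min(M1 times) + sum(M2 times) = 2 + 25 = 27
Lower bound = max(LB1, LB2) = max(21, 27) = 27

27


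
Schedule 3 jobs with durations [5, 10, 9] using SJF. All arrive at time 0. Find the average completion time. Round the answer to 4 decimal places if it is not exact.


SJF order (ascending): [5, 9, 10]
Completion times:
  Job 1: burst=5, C=5
  Job 2: burst=9, C=14
  Job 3: burst=10, C=24
Average completion = 43/3 = 14.3333

14.3333


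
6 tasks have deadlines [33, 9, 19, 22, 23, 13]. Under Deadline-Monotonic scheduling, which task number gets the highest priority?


Sort tasks by relative deadline (ascending):
  Task 2: deadline = 9
  Task 6: deadline = 13
  Task 3: deadline = 19
  Task 4: deadline = 22
  Task 5: deadline = 23
  Task 1: deadline = 33
Priority order (highest first): [2, 6, 3, 4, 5, 1]
Highest priority task = 2

2


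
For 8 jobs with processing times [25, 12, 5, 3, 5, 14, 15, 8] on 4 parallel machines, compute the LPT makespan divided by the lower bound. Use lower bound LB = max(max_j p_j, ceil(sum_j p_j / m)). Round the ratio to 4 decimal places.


LPT order: [25, 15, 14, 12, 8, 5, 5, 3]
Machine loads after assignment: [25, 20, 22, 20]
LPT makespan = 25
Lower bound = max(max_job, ceil(total/4)) = max(25, 22) = 25
Ratio = 25 / 25 = 1.0

1.0


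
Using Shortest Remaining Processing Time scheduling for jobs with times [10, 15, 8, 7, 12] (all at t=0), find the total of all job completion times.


Since all jobs arrive at t=0, SRPT equals SPT ordering.
SPT order: [7, 8, 10, 12, 15]
Completion times:
  Job 1: p=7, C=7
  Job 2: p=8, C=15
  Job 3: p=10, C=25
  Job 4: p=12, C=37
  Job 5: p=15, C=52
Total completion time = 7 + 15 + 25 + 37 + 52 = 136

136


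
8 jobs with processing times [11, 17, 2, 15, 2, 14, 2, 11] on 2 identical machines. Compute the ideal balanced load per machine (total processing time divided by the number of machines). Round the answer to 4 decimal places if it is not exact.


Total processing time = 11 + 17 + 2 + 15 + 2 + 14 + 2 + 11 = 74
Number of machines = 2
Ideal balanced load = 74 / 2 = 37.0

37.0


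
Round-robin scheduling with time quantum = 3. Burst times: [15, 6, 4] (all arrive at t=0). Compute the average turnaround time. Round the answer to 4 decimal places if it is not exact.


Time quantum = 3
Execution trace:
  J1 runs 3 units, time = 3
  J2 runs 3 units, time = 6
  J3 runs 3 units, time = 9
  J1 runs 3 units, time = 12
  J2 runs 3 units, time = 15
  J3 runs 1 units, time = 16
  J1 runs 3 units, time = 19
  J1 runs 3 units, time = 22
  J1 runs 3 units, time = 25
Finish times: [25, 15, 16]
Average turnaround = 56/3 = 18.6667

18.6667


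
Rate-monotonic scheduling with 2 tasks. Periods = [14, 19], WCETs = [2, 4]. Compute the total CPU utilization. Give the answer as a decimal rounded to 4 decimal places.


Compute individual utilizations (exact fractions):
  Task 1: C/T = 2/14 = 1/7 (approx. 0.1429)
  Task 2: C/T = 4/19 (approx. 0.2105)
Total utilization U = 1/7 + 4/19 = 47/133
Rounded to 4 decimal places: U = 0.3534
RM (Liu & Layland) bound for 2 tasks = 0.828427; compare with U = 47/133 (approx. 0.353383)
U <= bound, so schedulable by RM sufficient condition.

0.3534


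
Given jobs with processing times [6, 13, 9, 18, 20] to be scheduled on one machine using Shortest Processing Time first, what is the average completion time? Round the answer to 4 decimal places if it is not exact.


Sort jobs by processing time (SPT order): [6, 9, 13, 18, 20]
Compute completion times sequentially:
  Job 1: processing = 6, completes at 6
  Job 2: processing = 9, completes at 15
  Job 3: processing = 13, completes at 28
  Job 4: processing = 18, completes at 46
  Job 5: processing = 20, completes at 66
Sum of completion times = 161
Average completion time = 161/5 = 32.2

32.2


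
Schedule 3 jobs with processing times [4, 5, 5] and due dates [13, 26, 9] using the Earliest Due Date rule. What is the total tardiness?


Sort by due date (EDD order): [(5, 9), (4, 13), (5, 26)]
Compute completion times and tardiness:
  Job 1: p=5, d=9, C=5, tardiness=max(0,5-9)=0
  Job 2: p=4, d=13, C=9, tardiness=max(0,9-13)=0
  Job 3: p=5, d=26, C=14, tardiness=max(0,14-26)=0
Total tardiness = 0

0


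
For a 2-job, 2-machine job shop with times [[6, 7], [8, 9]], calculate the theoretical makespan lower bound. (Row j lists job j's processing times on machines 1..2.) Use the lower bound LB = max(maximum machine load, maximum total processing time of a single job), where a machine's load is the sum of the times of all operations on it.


Machine loads:
  Machine 1: 6 + 8 = 14
  Machine 2: 7 + 9 = 16
Max machine load = 16
Job totals:
  Job 1: 13
  Job 2: 17
Max job total = 17
Lower bound = max(16, 17) = 17

17


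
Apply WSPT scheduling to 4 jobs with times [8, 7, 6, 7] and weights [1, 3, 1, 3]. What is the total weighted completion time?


Compute p/w ratios and sort ascending (WSPT): [(7, 3), (7, 3), (6, 1), (8, 1)]
Compute weighted completion times:
  Job (p=7,w=3): C=7, w*C=3*7=21
  Job (p=7,w=3): C=14, w*C=3*14=42
  Job (p=6,w=1): C=20, w*C=1*20=20
  Job (p=8,w=1): C=28, w*C=1*28=28
Total weighted completion time = 111

111


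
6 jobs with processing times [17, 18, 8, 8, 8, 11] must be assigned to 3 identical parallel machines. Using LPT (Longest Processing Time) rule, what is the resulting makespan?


Sort jobs in decreasing order (LPT): [18, 17, 11, 8, 8, 8]
Assign each job to the least loaded machine:
  Machine 1: jobs [18, 8], load = 26
  Machine 2: jobs [17, 8], load = 25
  Machine 3: jobs [11, 8], load = 19
Makespan = max load = 26

26


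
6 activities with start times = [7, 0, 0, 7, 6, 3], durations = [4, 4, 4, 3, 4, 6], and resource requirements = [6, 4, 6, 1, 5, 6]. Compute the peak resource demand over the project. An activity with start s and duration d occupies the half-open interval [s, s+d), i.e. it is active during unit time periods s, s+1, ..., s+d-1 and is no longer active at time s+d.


Each activity i is active on [start_i, start_i + duration_i).
Compute total resource usage per time slot:
  t=0: active resources = [4, 6], total = 10
  t=1: active resources = [4, 6], total = 10
  t=2: active resources = [4, 6], total = 10
  t=3: active resources = [4, 6, 6], total = 16
  t=4: active resources = [6], total = 6
  t=5: active resources = [6], total = 6
  t=6: active resources = [5, 6], total = 11
  t=7: active resources = [6, 1, 5, 6], total = 18
  t=8: active resources = [6, 1, 5, 6], total = 18
  t=9: active resources = [6, 1, 5], total = 12
  t=10: active resources = [6], total = 6
Peak resource demand = 18

18


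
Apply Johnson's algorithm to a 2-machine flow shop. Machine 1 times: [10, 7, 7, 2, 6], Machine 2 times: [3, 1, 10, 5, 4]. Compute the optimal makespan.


Apply Johnson's rule:
  Group 1 (a <= b): [(4, 2, 5), (3, 7, 10)]
  Group 2 (a > b): [(5, 6, 4), (1, 10, 3), (2, 7, 1)]
Optimal job order: [4, 3, 5, 1, 2]
Schedule:
  Job 4: M1 done at 2, M2 done at 7
  Job 3: M1 done at 9, M2 done at 19
  Job 5: M1 done at 15, M2 done at 23
  Job 1: M1 done at 25, M2 done at 28
  Job 2: M1 done at 32, M2 done at 33
Makespan = 33

33


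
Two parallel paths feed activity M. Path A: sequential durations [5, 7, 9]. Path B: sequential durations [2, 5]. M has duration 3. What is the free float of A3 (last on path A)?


ES(A3) = sum of predecessors on chain A = 12
EF(A3) = ES + duration = 12 + 9 = 21
Successor of A3 is M. ES(M) = max(sum(A), sum(B)) = max(21, 7) = 21
Free float = ES(successor) - EF(current) = 21 - 21 = 0

0


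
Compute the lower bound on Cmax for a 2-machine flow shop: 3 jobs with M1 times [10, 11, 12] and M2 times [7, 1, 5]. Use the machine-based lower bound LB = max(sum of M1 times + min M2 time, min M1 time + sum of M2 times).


LB1 = sum(M1 times) + min(M2 times) = 33 + 1 = 34
LB2 = min(M1 times) + sum(M2 times) = 10 + 13 = 23
Lower bound = max(LB1, LB2) = max(34, 23) = 34

34


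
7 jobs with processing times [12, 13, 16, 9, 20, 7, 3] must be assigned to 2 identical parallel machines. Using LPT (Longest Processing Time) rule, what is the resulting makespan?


Sort jobs in decreasing order (LPT): [20, 16, 13, 12, 9, 7, 3]
Assign each job to the least loaded machine:
  Machine 1: jobs [20, 12, 7], load = 39
  Machine 2: jobs [16, 13, 9, 3], load = 41
Makespan = max load = 41

41


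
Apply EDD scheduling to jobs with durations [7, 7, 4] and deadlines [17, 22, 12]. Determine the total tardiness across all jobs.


Sort by due date (EDD order): [(4, 12), (7, 17), (7, 22)]
Compute completion times and tardiness:
  Job 1: p=4, d=12, C=4, tardiness=max(0,4-12)=0
  Job 2: p=7, d=17, C=11, tardiness=max(0,11-17)=0
  Job 3: p=7, d=22, C=18, tardiness=max(0,18-22)=0
Total tardiness = 0

0


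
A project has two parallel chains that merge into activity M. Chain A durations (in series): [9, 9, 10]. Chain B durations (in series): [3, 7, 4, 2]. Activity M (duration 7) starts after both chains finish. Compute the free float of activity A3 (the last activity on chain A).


ES(A3) = sum of predecessors on chain A = 18
EF(A3) = ES + duration = 18 + 10 = 28
Successor of A3 is M. ES(M) = max(sum(A), sum(B)) = max(28, 16) = 28
Free float = ES(successor) - EF(current) = 28 - 28 = 0

0


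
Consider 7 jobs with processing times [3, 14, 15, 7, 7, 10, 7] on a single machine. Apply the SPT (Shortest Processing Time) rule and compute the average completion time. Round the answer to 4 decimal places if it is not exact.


Sort jobs by processing time (SPT order): [3, 7, 7, 7, 10, 14, 15]
Compute completion times sequentially:
  Job 1: processing = 3, completes at 3
  Job 2: processing = 7, completes at 10
  Job 3: processing = 7, completes at 17
  Job 4: processing = 7, completes at 24
  Job 5: processing = 10, completes at 34
  Job 6: processing = 14, completes at 48
  Job 7: processing = 15, completes at 63
Sum of completion times = 199
Average completion time = 199/7 = 28.4286

28.4286


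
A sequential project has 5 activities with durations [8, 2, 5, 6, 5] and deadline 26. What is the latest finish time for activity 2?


LF(activity 2) = deadline - sum of successor durations
Successors: activities 3 through 5 with durations [5, 6, 5]
Sum of successor durations = 16
LF = 26 - 16 = 10

10


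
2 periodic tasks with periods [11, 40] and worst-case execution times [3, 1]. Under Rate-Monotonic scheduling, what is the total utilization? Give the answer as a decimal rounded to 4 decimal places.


Compute individual utilizations (exact fractions):
  Task 1: C/T = 3/11 (approx. 0.2727)
  Task 2: C/T = 1/40 (approx. 0.025)
Total utilization U = 3/11 + 1/40 = 131/440
Rounded to 4 decimal places: U = 0.2977
RM (Liu & Layland) bound for 2 tasks = 0.828427; compare with U = 131/440 (approx. 0.297727)
U <= bound, so schedulable by RM sufficient condition.

0.2977


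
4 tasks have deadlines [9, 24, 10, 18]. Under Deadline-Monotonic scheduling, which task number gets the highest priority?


Sort tasks by relative deadline (ascending):
  Task 1: deadline = 9
  Task 3: deadline = 10
  Task 4: deadline = 18
  Task 2: deadline = 24
Priority order (highest first): [1, 3, 4, 2]
Highest priority task = 1

1


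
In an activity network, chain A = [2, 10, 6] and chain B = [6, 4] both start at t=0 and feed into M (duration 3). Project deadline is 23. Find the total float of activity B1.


Forward pass: ES(B1) = sum of predecessors on chain B = 0
EF = ES + duration = 0 + 6 = 6
Backward pass: LF(M) = deadline = 23; LS(M) = 23 - 3 = 20
LF(B1) = LS(M) - sum(successors on chain B) = 20 - 4 = 16
LS = LF - duration = 16 - 6 = 10
Total float = LS - ES = 10 - 0 = 10

10


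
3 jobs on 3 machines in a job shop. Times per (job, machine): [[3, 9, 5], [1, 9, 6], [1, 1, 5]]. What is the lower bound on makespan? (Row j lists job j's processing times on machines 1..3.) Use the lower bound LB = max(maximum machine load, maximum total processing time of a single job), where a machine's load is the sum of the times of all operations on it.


Machine loads:
  Machine 1: 3 + 1 + 1 = 5
  Machine 2: 9 + 9 + 1 = 19
  Machine 3: 5 + 6 + 5 = 16
Max machine load = 19
Job totals:
  Job 1: 17
  Job 2: 16
  Job 3: 7
Max job total = 17
Lower bound = max(19, 17) = 19

19


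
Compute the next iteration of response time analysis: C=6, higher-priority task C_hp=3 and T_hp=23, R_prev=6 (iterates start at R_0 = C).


R_next = C + ceil(R_prev / T_hp) * C_hp
ceil(6 / 23) = ceil(0.2609) = 1
Interference = 1 * 3 = 3
R_next = 6 + 3 = 9

9


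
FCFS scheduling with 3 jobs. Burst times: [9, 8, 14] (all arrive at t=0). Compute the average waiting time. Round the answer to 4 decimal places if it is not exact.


FCFS order (as given): [9, 8, 14]
Waiting times:
  Job 1: wait = 0
  Job 2: wait = 9
  Job 3: wait = 17
Sum of waiting times = 26
Average waiting time = 26/3 = 8.6667

8.6667


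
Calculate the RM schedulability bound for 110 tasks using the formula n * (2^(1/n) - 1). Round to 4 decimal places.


Compute 2^(1/110) = 1.0063212332
Subtract 1: 1.0063212332 - 1 = 0.0063212332
Multiply by n: 110 * 0.0063212332 = 0.6953356520
Round to 4 dp: 0.6953

0.6953


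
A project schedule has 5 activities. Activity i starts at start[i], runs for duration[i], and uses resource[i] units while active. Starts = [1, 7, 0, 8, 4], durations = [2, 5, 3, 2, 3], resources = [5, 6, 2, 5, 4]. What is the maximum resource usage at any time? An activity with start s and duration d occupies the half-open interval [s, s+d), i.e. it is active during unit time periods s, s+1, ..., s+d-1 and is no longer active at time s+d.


Each activity i is active on [start_i, start_i + duration_i).
Compute total resource usage per time slot:
  t=0: active resources = [2], total = 2
  t=1: active resources = [5, 2], total = 7
  t=2: active resources = [5, 2], total = 7
  t=3: active resources = [], total = 0
  t=4: active resources = [4], total = 4
  t=5: active resources = [4], total = 4
  t=6: active resources = [4], total = 4
  t=7: active resources = [6], total = 6
  t=8: active resources = [6, 5], total = 11
  t=9: active resources = [6, 5], total = 11
  t=10: active resources = [6], total = 6
  t=11: active resources = [6], total = 6
Peak resource demand = 11

11


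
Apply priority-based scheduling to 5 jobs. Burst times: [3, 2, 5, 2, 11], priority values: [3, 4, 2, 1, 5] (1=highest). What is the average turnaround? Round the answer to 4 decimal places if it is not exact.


Sort by priority (ascending = highest first):
Order: [(1, 2), (2, 5), (3, 3), (4, 2), (5, 11)]
Completion times:
  Priority 1, burst=2, C=2
  Priority 2, burst=5, C=7
  Priority 3, burst=3, C=10
  Priority 4, burst=2, C=12
  Priority 5, burst=11, C=23
Average turnaround = 54/5 = 10.8

10.8


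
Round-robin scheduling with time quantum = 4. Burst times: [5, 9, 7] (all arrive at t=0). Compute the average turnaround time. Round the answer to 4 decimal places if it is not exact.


Time quantum = 4
Execution trace:
  J1 runs 4 units, time = 4
  J2 runs 4 units, time = 8
  J3 runs 4 units, time = 12
  J1 runs 1 units, time = 13
  J2 runs 4 units, time = 17
  J3 runs 3 units, time = 20
  J2 runs 1 units, time = 21
Finish times: [13, 21, 20]
Average turnaround = 54/3 = 18.0

18.0


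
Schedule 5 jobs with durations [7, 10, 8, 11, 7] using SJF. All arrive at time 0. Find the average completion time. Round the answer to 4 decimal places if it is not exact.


SJF order (ascending): [7, 7, 8, 10, 11]
Completion times:
  Job 1: burst=7, C=7
  Job 2: burst=7, C=14
  Job 3: burst=8, C=22
  Job 4: burst=10, C=32
  Job 5: burst=11, C=43
Average completion = 118/5 = 23.6

23.6


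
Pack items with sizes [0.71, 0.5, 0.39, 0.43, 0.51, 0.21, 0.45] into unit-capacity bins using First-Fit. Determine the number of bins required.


Place items sequentially using First-Fit:
  Item 0.71 -> new Bin 1
  Item 0.5 -> new Bin 2
  Item 0.39 -> Bin 2 (now 0.89)
  Item 0.43 -> new Bin 3
  Item 0.51 -> Bin 3 (now 0.94)
  Item 0.21 -> Bin 1 (now 0.92)
  Item 0.45 -> new Bin 4
Total bins used = 4

4


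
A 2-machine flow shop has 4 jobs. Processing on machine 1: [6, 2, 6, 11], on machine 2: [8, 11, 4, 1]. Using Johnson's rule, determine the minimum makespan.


Apply Johnson's rule:
  Group 1 (a <= b): [(2, 2, 11), (1, 6, 8)]
  Group 2 (a > b): [(3, 6, 4), (4, 11, 1)]
Optimal job order: [2, 1, 3, 4]
Schedule:
  Job 2: M1 done at 2, M2 done at 13
  Job 1: M1 done at 8, M2 done at 21
  Job 3: M1 done at 14, M2 done at 25
  Job 4: M1 done at 25, M2 done at 26
Makespan = 26

26


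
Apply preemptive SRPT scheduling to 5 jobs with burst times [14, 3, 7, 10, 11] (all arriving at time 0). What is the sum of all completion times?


Since all jobs arrive at t=0, SRPT equals SPT ordering.
SPT order: [3, 7, 10, 11, 14]
Completion times:
  Job 1: p=3, C=3
  Job 2: p=7, C=10
  Job 3: p=10, C=20
  Job 4: p=11, C=31
  Job 5: p=14, C=45
Total completion time = 3 + 10 + 20 + 31 + 45 = 109

109


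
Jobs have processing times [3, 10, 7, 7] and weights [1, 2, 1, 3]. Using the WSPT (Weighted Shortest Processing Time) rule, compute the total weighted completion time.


Compute p/w ratios and sort ascending (WSPT): [(7, 3), (3, 1), (10, 2), (7, 1)]
Compute weighted completion times:
  Job (p=7,w=3): C=7, w*C=3*7=21
  Job (p=3,w=1): C=10, w*C=1*10=10
  Job (p=10,w=2): C=20, w*C=2*20=40
  Job (p=7,w=1): C=27, w*C=1*27=27
Total weighted completion time = 98

98


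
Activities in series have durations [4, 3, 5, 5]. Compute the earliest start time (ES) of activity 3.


Activity 3 starts after activities 1 through 2 complete.
Predecessor durations: [4, 3]
ES = 4 + 3 = 7

7


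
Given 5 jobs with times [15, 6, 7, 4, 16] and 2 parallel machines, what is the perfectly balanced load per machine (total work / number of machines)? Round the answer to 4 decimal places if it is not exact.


Total processing time = 15 + 6 + 7 + 4 + 16 = 48
Number of machines = 2
Ideal balanced load = 48 / 2 = 24.0

24.0


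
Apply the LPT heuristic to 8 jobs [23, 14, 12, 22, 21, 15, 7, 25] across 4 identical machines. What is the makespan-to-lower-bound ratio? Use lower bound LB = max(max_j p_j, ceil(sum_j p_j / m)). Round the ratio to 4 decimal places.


LPT order: [25, 23, 22, 21, 15, 14, 12, 7]
Machine loads after assignment: [32, 35, 36, 36]
LPT makespan = 36
Lower bound = max(max_job, ceil(total/4)) = max(25, 35) = 35
Ratio = 36 / 35 = 1.0286

1.0286


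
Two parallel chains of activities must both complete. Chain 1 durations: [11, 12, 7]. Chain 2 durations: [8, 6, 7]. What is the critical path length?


Path A total = 11 + 12 + 7 = 30
Path B total = 8 + 6 + 7 = 21
Critical path = longest path = max(30, 21) = 30

30


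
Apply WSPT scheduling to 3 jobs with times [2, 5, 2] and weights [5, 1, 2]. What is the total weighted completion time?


Compute p/w ratios and sort ascending (WSPT): [(2, 5), (2, 2), (5, 1)]
Compute weighted completion times:
  Job (p=2,w=5): C=2, w*C=5*2=10
  Job (p=2,w=2): C=4, w*C=2*4=8
  Job (p=5,w=1): C=9, w*C=1*9=9
Total weighted completion time = 27

27


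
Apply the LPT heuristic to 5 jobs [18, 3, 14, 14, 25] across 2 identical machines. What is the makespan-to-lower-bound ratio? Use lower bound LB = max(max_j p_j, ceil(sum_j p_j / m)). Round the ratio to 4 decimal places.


LPT order: [25, 18, 14, 14, 3]
Machine loads after assignment: [39, 35]
LPT makespan = 39
Lower bound = max(max_job, ceil(total/2)) = max(25, 37) = 37
Ratio = 39 / 37 = 1.0541

1.0541


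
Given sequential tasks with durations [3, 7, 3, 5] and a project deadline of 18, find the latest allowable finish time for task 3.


LF(activity 3) = deadline - sum of successor durations
Successors: activities 4 through 4 with durations [5]
Sum of successor durations = 5
LF = 18 - 5 = 13

13


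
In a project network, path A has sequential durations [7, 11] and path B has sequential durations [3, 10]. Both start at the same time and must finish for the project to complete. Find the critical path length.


Path A total = 7 + 11 = 18
Path B total = 3 + 10 = 13
Critical path = longest path = max(18, 13) = 18

18


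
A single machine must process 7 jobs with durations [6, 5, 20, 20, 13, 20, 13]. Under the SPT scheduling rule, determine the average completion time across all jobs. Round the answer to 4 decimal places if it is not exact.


Sort jobs by processing time (SPT order): [5, 6, 13, 13, 20, 20, 20]
Compute completion times sequentially:
  Job 1: processing = 5, completes at 5
  Job 2: processing = 6, completes at 11
  Job 3: processing = 13, completes at 24
  Job 4: processing = 13, completes at 37
  Job 5: processing = 20, completes at 57
  Job 6: processing = 20, completes at 77
  Job 7: processing = 20, completes at 97
Sum of completion times = 308
Average completion time = 308/7 = 44.0

44.0


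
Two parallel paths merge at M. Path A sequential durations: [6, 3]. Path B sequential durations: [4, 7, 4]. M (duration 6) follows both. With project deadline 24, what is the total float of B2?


Forward pass: ES(B2) = sum of predecessors on chain B = 4
EF = ES + duration = 4 + 7 = 11
Backward pass: LF(M) = deadline = 24; LS(M) = 24 - 6 = 18
LF(B2) = LS(M) - sum(successors on chain B) = 18 - 4 = 14
LS = LF - duration = 14 - 7 = 7
Total float = LS - ES = 7 - 4 = 3

3


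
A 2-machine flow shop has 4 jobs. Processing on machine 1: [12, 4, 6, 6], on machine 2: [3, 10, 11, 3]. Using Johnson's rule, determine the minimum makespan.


Apply Johnson's rule:
  Group 1 (a <= b): [(2, 4, 10), (3, 6, 11)]
  Group 2 (a > b): [(1, 12, 3), (4, 6, 3)]
Optimal job order: [2, 3, 1, 4]
Schedule:
  Job 2: M1 done at 4, M2 done at 14
  Job 3: M1 done at 10, M2 done at 25
  Job 1: M1 done at 22, M2 done at 28
  Job 4: M1 done at 28, M2 done at 31
Makespan = 31

31


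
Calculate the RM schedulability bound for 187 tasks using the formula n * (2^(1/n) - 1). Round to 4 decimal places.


Compute 2^(1/187) = 1.0037135476
Subtract 1: 1.0037135476 - 1 = 0.0037135476
Multiply by n: 187 * 0.0037135476 = 0.6944334012
Round to 4 dp: 0.6944

0.6944


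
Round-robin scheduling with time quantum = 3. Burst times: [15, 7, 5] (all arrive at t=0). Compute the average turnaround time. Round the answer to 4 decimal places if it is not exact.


Time quantum = 3
Execution trace:
  J1 runs 3 units, time = 3
  J2 runs 3 units, time = 6
  J3 runs 3 units, time = 9
  J1 runs 3 units, time = 12
  J2 runs 3 units, time = 15
  J3 runs 2 units, time = 17
  J1 runs 3 units, time = 20
  J2 runs 1 units, time = 21
  J1 runs 3 units, time = 24
  J1 runs 3 units, time = 27
Finish times: [27, 21, 17]
Average turnaround = 65/3 = 21.6667

21.6667


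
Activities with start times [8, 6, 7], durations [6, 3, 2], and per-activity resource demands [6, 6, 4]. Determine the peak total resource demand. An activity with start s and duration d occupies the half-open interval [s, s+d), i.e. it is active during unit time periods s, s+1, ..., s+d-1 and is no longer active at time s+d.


Each activity i is active on [start_i, start_i + duration_i).
Compute total resource usage per time slot:
  t=0: active resources = [], total = 0
  t=1: active resources = [], total = 0
  t=2: active resources = [], total = 0
  t=3: active resources = [], total = 0
  t=4: active resources = [], total = 0
  t=5: active resources = [], total = 0
  t=6: active resources = [6], total = 6
  t=7: active resources = [6, 4], total = 10
  t=8: active resources = [6, 6, 4], total = 16
  t=9: active resources = [6], total = 6
  t=10: active resources = [6], total = 6
  t=11: active resources = [6], total = 6
  t=12: active resources = [6], total = 6
  t=13: active resources = [6], total = 6
Peak resource demand = 16

16


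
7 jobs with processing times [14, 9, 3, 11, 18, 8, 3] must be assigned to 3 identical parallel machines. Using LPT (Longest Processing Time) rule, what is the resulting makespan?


Sort jobs in decreasing order (LPT): [18, 14, 11, 9, 8, 3, 3]
Assign each job to the least loaded machine:
  Machine 1: jobs [18, 3], load = 21
  Machine 2: jobs [14, 8], load = 22
  Machine 3: jobs [11, 9, 3], load = 23
Makespan = max load = 23

23


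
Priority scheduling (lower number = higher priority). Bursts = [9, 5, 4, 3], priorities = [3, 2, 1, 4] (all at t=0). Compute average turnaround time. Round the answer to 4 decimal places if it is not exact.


Sort by priority (ascending = highest first):
Order: [(1, 4), (2, 5), (3, 9), (4, 3)]
Completion times:
  Priority 1, burst=4, C=4
  Priority 2, burst=5, C=9
  Priority 3, burst=9, C=18
  Priority 4, burst=3, C=21
Average turnaround = 52/4 = 13.0

13.0


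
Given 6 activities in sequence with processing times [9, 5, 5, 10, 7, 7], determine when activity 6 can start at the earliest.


Activity 6 starts after activities 1 through 5 complete.
Predecessor durations: [9, 5, 5, 10, 7]
ES = 9 + 5 + 5 + 10 + 7 = 36

36


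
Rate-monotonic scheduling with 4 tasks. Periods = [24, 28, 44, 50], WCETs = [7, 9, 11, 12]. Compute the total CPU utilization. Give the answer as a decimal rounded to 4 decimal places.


Compute individual utilizations (exact fractions):
  Task 1: C/T = 7/24 (approx. 0.2917)
  Task 2: C/T = 9/28 (approx. 0.3214)
  Task 3: C/T = 11/44 = 1/4 (approx. 0.25)
  Task 4: C/T = 12/50 = 6/25 (approx. 0.24)
Total utilization U = 7/24 + 9/28 + 1/4 + 6/25 = 4633/4200
Rounded to 4 decimal places: U = 1.1031
RM (Liu & Layland) bound for 4 tasks = 0.756828; compare with U = 4633/4200 (approx. 1.103095)
U > 1, so the task set is not schedulable (processor overloaded).

1.1031


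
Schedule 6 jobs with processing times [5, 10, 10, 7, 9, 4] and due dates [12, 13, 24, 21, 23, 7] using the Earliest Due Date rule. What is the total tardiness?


Sort by due date (EDD order): [(4, 7), (5, 12), (10, 13), (7, 21), (9, 23), (10, 24)]
Compute completion times and tardiness:
  Job 1: p=4, d=7, C=4, tardiness=max(0,4-7)=0
  Job 2: p=5, d=12, C=9, tardiness=max(0,9-12)=0
  Job 3: p=10, d=13, C=19, tardiness=max(0,19-13)=6
  Job 4: p=7, d=21, C=26, tardiness=max(0,26-21)=5
  Job 5: p=9, d=23, C=35, tardiness=max(0,35-23)=12
  Job 6: p=10, d=24, C=45, tardiness=max(0,45-24)=21
Total tardiness = 44

44


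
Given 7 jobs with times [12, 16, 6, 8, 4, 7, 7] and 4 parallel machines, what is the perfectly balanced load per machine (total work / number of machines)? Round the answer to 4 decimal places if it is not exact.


Total processing time = 12 + 16 + 6 + 8 + 4 + 7 + 7 = 60
Number of machines = 4
Ideal balanced load = 60 / 4 = 15.0

15.0


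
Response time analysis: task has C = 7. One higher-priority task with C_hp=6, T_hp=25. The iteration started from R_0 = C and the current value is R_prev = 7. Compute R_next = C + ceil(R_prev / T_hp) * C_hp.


R_next = C + ceil(R_prev / T_hp) * C_hp
ceil(7 / 25) = ceil(0.28) = 1
Interference = 1 * 6 = 6
R_next = 7 + 6 = 13

13


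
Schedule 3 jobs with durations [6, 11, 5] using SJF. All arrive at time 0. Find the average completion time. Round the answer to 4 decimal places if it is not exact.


SJF order (ascending): [5, 6, 11]
Completion times:
  Job 1: burst=5, C=5
  Job 2: burst=6, C=11
  Job 3: burst=11, C=22
Average completion = 38/3 = 12.6667

12.6667


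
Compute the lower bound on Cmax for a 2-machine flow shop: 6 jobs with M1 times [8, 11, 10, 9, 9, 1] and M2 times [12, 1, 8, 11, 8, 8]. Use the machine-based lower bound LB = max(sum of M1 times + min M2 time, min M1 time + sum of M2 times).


LB1 = sum(M1 times) + min(M2 times) = 48 + 1 = 49
LB2 = min(M1 times) + sum(M2 times) = 1 + 48 = 49
Lower bound = max(LB1, LB2) = max(49, 49) = 49

49


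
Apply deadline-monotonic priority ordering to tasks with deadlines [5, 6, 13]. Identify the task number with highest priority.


Sort tasks by relative deadline (ascending):
  Task 1: deadline = 5
  Task 2: deadline = 6
  Task 3: deadline = 13
Priority order (highest first): [1, 2, 3]
Highest priority task = 1

1


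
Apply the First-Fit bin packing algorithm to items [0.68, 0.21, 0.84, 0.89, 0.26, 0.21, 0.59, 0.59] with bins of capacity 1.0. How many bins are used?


Place items sequentially using First-Fit:
  Item 0.68 -> new Bin 1
  Item 0.21 -> Bin 1 (now 0.89)
  Item 0.84 -> new Bin 2
  Item 0.89 -> new Bin 3
  Item 0.26 -> new Bin 4
  Item 0.21 -> Bin 4 (now 0.47)
  Item 0.59 -> new Bin 5
  Item 0.59 -> new Bin 6
Total bins used = 6

6


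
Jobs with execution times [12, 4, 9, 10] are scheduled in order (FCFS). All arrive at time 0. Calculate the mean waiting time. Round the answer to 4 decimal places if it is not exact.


FCFS order (as given): [12, 4, 9, 10]
Waiting times:
  Job 1: wait = 0
  Job 2: wait = 12
  Job 3: wait = 16
  Job 4: wait = 25
Sum of waiting times = 53
Average waiting time = 53/4 = 13.25

13.25


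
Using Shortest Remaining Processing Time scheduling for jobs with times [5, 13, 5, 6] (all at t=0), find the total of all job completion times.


Since all jobs arrive at t=0, SRPT equals SPT ordering.
SPT order: [5, 5, 6, 13]
Completion times:
  Job 1: p=5, C=5
  Job 2: p=5, C=10
  Job 3: p=6, C=16
  Job 4: p=13, C=29
Total completion time = 5 + 10 + 16 + 29 = 60

60


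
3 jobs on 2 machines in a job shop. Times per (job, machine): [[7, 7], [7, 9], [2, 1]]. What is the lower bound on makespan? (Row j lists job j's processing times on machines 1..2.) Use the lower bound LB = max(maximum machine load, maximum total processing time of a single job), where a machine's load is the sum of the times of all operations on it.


Machine loads:
  Machine 1: 7 + 7 + 2 = 16
  Machine 2: 7 + 9 + 1 = 17
Max machine load = 17
Job totals:
  Job 1: 14
  Job 2: 16
  Job 3: 3
Max job total = 16
Lower bound = max(17, 16) = 17

17


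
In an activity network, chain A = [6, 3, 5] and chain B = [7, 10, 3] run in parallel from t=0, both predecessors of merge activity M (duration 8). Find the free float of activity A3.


ES(A3) = sum of predecessors on chain A = 9
EF(A3) = ES + duration = 9 + 5 = 14
Successor of A3 is M. ES(M) = max(sum(A), sum(B)) = max(14, 20) = 20
Free float = ES(successor) - EF(current) = 20 - 14 = 6

6


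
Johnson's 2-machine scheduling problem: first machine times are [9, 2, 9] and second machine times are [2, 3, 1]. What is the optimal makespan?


Apply Johnson's rule:
  Group 1 (a <= b): [(2, 2, 3)]
  Group 2 (a > b): [(1, 9, 2), (3, 9, 1)]
Optimal job order: [2, 1, 3]
Schedule:
  Job 2: M1 done at 2, M2 done at 5
  Job 1: M1 done at 11, M2 done at 13
  Job 3: M1 done at 20, M2 done at 21
Makespan = 21

21


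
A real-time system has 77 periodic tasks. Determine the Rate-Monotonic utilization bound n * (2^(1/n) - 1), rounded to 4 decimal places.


Compute 2^(1/77) = 1.0090425505
Subtract 1: 1.0090425505 - 1 = 0.0090425505
Multiply by n: 77 * 0.0090425505 = 0.6962763885
Round to 4 dp: 0.6963

0.6963


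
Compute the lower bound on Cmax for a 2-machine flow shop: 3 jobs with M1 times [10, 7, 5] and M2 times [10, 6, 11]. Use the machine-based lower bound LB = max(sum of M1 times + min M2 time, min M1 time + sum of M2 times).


LB1 = sum(M1 times) + min(M2 times) = 22 + 6 = 28
LB2 = min(M1 times) + sum(M2 times) = 5 + 27 = 32
Lower bound = max(LB1, LB2) = max(28, 32) = 32

32


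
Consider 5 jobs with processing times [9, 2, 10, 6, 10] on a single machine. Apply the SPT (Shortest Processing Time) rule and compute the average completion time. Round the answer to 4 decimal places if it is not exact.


Sort jobs by processing time (SPT order): [2, 6, 9, 10, 10]
Compute completion times sequentially:
  Job 1: processing = 2, completes at 2
  Job 2: processing = 6, completes at 8
  Job 3: processing = 9, completes at 17
  Job 4: processing = 10, completes at 27
  Job 5: processing = 10, completes at 37
Sum of completion times = 91
Average completion time = 91/5 = 18.2

18.2


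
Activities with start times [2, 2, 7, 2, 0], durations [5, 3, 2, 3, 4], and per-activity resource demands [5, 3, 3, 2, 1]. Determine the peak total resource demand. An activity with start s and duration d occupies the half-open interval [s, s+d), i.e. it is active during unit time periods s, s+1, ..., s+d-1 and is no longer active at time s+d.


Each activity i is active on [start_i, start_i + duration_i).
Compute total resource usage per time slot:
  t=0: active resources = [1], total = 1
  t=1: active resources = [1], total = 1
  t=2: active resources = [5, 3, 2, 1], total = 11
  t=3: active resources = [5, 3, 2, 1], total = 11
  t=4: active resources = [5, 3, 2], total = 10
  t=5: active resources = [5], total = 5
  t=6: active resources = [5], total = 5
  t=7: active resources = [3], total = 3
  t=8: active resources = [3], total = 3
Peak resource demand = 11

11


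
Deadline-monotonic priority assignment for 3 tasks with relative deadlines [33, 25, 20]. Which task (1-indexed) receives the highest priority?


Sort tasks by relative deadline (ascending):
  Task 3: deadline = 20
  Task 2: deadline = 25
  Task 1: deadline = 33
Priority order (highest first): [3, 2, 1]
Highest priority task = 3

3


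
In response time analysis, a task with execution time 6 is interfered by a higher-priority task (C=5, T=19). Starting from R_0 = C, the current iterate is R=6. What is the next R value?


R_next = C + ceil(R_prev / T_hp) * C_hp
ceil(6 / 19) = ceil(0.3158) = 1
Interference = 1 * 5 = 5
R_next = 6 + 5 = 11

11


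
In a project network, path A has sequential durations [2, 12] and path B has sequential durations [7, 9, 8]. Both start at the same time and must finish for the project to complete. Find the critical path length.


Path A total = 2 + 12 = 14
Path B total = 7 + 9 + 8 = 24
Critical path = longest path = max(14, 24) = 24

24


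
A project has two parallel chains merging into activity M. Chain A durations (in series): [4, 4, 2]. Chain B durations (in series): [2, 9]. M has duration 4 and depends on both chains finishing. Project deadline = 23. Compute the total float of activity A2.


Forward pass: ES(A2) = sum of predecessors on chain A = 4
EF = ES + duration = 4 + 4 = 8
Backward pass: LF(M) = deadline = 23; LS(M) = 23 - 4 = 19
LF(A2) = LS(M) - sum(successors on chain A) = 19 - 2 = 17
LS = LF - duration = 17 - 4 = 13
Total float = LS - ES = 13 - 4 = 9

9


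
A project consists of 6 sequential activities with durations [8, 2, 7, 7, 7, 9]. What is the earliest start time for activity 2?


Activity 2 starts after activities 1 through 1 complete.
Predecessor durations: [8]
ES = 8 = 8

8


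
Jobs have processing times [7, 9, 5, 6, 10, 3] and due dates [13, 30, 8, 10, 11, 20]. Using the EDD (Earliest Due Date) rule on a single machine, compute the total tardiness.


Sort by due date (EDD order): [(5, 8), (6, 10), (10, 11), (7, 13), (3, 20), (9, 30)]
Compute completion times and tardiness:
  Job 1: p=5, d=8, C=5, tardiness=max(0,5-8)=0
  Job 2: p=6, d=10, C=11, tardiness=max(0,11-10)=1
  Job 3: p=10, d=11, C=21, tardiness=max(0,21-11)=10
  Job 4: p=7, d=13, C=28, tardiness=max(0,28-13)=15
  Job 5: p=3, d=20, C=31, tardiness=max(0,31-20)=11
  Job 6: p=9, d=30, C=40, tardiness=max(0,40-30)=10
Total tardiness = 47

47


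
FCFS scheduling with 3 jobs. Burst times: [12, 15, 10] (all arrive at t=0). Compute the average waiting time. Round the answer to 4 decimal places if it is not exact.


FCFS order (as given): [12, 15, 10]
Waiting times:
  Job 1: wait = 0
  Job 2: wait = 12
  Job 3: wait = 27
Sum of waiting times = 39
Average waiting time = 39/3 = 13.0

13.0


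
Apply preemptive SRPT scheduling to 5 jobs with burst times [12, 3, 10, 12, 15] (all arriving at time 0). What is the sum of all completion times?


Since all jobs arrive at t=0, SRPT equals SPT ordering.
SPT order: [3, 10, 12, 12, 15]
Completion times:
  Job 1: p=3, C=3
  Job 2: p=10, C=13
  Job 3: p=12, C=25
  Job 4: p=12, C=37
  Job 5: p=15, C=52
Total completion time = 3 + 13 + 25 + 37 + 52 = 130

130


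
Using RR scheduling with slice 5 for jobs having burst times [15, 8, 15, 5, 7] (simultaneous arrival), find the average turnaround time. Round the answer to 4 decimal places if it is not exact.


Time quantum = 5
Execution trace:
  J1 runs 5 units, time = 5
  J2 runs 5 units, time = 10
  J3 runs 5 units, time = 15
  J4 runs 5 units, time = 20
  J5 runs 5 units, time = 25
  J1 runs 5 units, time = 30
  J2 runs 3 units, time = 33
  J3 runs 5 units, time = 38
  J5 runs 2 units, time = 40
  J1 runs 5 units, time = 45
  J3 runs 5 units, time = 50
Finish times: [45, 33, 50, 20, 40]
Average turnaround = 188/5 = 37.6

37.6


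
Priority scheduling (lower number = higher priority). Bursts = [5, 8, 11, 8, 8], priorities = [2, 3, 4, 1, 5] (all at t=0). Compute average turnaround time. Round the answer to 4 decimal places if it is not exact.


Sort by priority (ascending = highest first):
Order: [(1, 8), (2, 5), (3, 8), (4, 11), (5, 8)]
Completion times:
  Priority 1, burst=8, C=8
  Priority 2, burst=5, C=13
  Priority 3, burst=8, C=21
  Priority 4, burst=11, C=32
  Priority 5, burst=8, C=40
Average turnaround = 114/5 = 22.8

22.8


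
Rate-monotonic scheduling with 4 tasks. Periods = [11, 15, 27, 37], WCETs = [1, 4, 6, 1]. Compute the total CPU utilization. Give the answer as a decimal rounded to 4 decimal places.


Compute individual utilizations (exact fractions):
  Task 1: C/T = 1/11 (approx. 0.0909)
  Task 2: C/T = 4/15 (approx. 0.2667)
  Task 3: C/T = 6/27 = 2/9 (approx. 0.2222)
  Task 4: C/T = 1/37 (approx. 0.027)
Total utilization U = 1/11 + 4/15 + 2/9 + 1/37 = 11114/18315
Rounded to 4 decimal places: U = 0.6068
RM (Liu & Layland) bound for 4 tasks = 0.756828; compare with U = 11114/18315 (approx. 0.606825)
U <= bound, so schedulable by RM sufficient condition.

0.6068


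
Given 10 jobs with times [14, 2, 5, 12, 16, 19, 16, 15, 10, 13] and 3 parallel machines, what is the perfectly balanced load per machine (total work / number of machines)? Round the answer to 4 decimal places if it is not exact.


Total processing time = 14 + 2 + 5 + 12 + 16 + 19 + 16 + 15 + 10 + 13 = 122
Number of machines = 3
Ideal balanced load = 122 / 3 = 40.6667

40.6667
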